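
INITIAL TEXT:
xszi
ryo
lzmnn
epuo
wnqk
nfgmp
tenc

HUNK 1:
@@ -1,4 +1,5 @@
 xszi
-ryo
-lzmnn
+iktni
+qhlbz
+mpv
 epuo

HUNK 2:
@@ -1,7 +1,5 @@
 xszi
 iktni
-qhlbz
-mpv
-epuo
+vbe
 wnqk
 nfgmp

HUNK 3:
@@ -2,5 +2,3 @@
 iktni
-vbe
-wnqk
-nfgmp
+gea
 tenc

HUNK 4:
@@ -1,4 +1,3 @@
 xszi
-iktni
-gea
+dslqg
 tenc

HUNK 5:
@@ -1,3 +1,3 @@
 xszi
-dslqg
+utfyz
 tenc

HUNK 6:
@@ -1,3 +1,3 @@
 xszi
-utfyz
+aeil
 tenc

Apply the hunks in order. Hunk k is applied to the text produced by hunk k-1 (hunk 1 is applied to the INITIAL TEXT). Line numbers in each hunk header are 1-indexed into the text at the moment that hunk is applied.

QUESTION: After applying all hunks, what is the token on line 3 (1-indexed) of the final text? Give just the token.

Answer: tenc

Derivation:
Hunk 1: at line 1 remove [ryo,lzmnn] add [iktni,qhlbz,mpv] -> 8 lines: xszi iktni qhlbz mpv epuo wnqk nfgmp tenc
Hunk 2: at line 1 remove [qhlbz,mpv,epuo] add [vbe] -> 6 lines: xszi iktni vbe wnqk nfgmp tenc
Hunk 3: at line 2 remove [vbe,wnqk,nfgmp] add [gea] -> 4 lines: xszi iktni gea tenc
Hunk 4: at line 1 remove [iktni,gea] add [dslqg] -> 3 lines: xszi dslqg tenc
Hunk 5: at line 1 remove [dslqg] add [utfyz] -> 3 lines: xszi utfyz tenc
Hunk 6: at line 1 remove [utfyz] add [aeil] -> 3 lines: xszi aeil tenc
Final line 3: tenc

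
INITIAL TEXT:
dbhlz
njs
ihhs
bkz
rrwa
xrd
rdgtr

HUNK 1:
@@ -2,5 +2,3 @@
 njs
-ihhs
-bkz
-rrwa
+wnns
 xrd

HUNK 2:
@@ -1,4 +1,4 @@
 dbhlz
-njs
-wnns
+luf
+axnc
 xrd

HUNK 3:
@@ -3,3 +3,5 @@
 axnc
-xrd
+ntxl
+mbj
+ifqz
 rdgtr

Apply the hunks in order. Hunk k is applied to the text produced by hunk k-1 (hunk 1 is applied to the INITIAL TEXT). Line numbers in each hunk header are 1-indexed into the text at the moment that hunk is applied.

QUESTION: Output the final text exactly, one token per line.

Hunk 1: at line 2 remove [ihhs,bkz,rrwa] add [wnns] -> 5 lines: dbhlz njs wnns xrd rdgtr
Hunk 2: at line 1 remove [njs,wnns] add [luf,axnc] -> 5 lines: dbhlz luf axnc xrd rdgtr
Hunk 3: at line 3 remove [xrd] add [ntxl,mbj,ifqz] -> 7 lines: dbhlz luf axnc ntxl mbj ifqz rdgtr

Answer: dbhlz
luf
axnc
ntxl
mbj
ifqz
rdgtr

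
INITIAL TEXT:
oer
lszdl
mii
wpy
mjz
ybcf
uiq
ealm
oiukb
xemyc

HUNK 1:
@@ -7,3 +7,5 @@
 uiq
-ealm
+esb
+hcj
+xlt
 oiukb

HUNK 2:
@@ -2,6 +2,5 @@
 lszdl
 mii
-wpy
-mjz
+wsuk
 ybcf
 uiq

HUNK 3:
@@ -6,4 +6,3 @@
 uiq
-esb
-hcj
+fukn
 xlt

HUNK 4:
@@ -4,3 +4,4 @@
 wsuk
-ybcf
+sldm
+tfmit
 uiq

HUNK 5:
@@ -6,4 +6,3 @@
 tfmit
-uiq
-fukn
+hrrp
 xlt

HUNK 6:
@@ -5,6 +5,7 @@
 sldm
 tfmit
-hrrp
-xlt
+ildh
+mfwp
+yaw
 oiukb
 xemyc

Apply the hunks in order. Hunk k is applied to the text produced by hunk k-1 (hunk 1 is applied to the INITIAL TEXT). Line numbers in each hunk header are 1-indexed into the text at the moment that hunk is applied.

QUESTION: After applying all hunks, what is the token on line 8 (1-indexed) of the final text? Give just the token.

Answer: mfwp

Derivation:
Hunk 1: at line 7 remove [ealm] add [esb,hcj,xlt] -> 12 lines: oer lszdl mii wpy mjz ybcf uiq esb hcj xlt oiukb xemyc
Hunk 2: at line 2 remove [wpy,mjz] add [wsuk] -> 11 lines: oer lszdl mii wsuk ybcf uiq esb hcj xlt oiukb xemyc
Hunk 3: at line 6 remove [esb,hcj] add [fukn] -> 10 lines: oer lszdl mii wsuk ybcf uiq fukn xlt oiukb xemyc
Hunk 4: at line 4 remove [ybcf] add [sldm,tfmit] -> 11 lines: oer lszdl mii wsuk sldm tfmit uiq fukn xlt oiukb xemyc
Hunk 5: at line 6 remove [uiq,fukn] add [hrrp] -> 10 lines: oer lszdl mii wsuk sldm tfmit hrrp xlt oiukb xemyc
Hunk 6: at line 5 remove [hrrp,xlt] add [ildh,mfwp,yaw] -> 11 lines: oer lszdl mii wsuk sldm tfmit ildh mfwp yaw oiukb xemyc
Final line 8: mfwp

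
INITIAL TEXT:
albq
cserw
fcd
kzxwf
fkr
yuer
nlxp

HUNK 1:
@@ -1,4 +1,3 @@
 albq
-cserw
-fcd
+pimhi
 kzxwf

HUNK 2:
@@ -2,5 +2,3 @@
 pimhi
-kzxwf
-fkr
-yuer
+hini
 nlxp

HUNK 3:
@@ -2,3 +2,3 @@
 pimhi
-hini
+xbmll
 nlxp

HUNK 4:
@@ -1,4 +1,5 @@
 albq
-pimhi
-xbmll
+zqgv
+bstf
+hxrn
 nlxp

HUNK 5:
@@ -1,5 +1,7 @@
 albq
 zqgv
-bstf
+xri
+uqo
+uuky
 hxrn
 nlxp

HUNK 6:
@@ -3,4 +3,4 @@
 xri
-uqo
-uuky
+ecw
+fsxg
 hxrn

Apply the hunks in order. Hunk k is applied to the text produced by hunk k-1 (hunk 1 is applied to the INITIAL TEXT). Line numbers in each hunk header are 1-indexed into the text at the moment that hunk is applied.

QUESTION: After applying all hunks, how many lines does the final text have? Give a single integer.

Hunk 1: at line 1 remove [cserw,fcd] add [pimhi] -> 6 lines: albq pimhi kzxwf fkr yuer nlxp
Hunk 2: at line 2 remove [kzxwf,fkr,yuer] add [hini] -> 4 lines: albq pimhi hini nlxp
Hunk 3: at line 2 remove [hini] add [xbmll] -> 4 lines: albq pimhi xbmll nlxp
Hunk 4: at line 1 remove [pimhi,xbmll] add [zqgv,bstf,hxrn] -> 5 lines: albq zqgv bstf hxrn nlxp
Hunk 5: at line 1 remove [bstf] add [xri,uqo,uuky] -> 7 lines: albq zqgv xri uqo uuky hxrn nlxp
Hunk 6: at line 3 remove [uqo,uuky] add [ecw,fsxg] -> 7 lines: albq zqgv xri ecw fsxg hxrn nlxp
Final line count: 7

Answer: 7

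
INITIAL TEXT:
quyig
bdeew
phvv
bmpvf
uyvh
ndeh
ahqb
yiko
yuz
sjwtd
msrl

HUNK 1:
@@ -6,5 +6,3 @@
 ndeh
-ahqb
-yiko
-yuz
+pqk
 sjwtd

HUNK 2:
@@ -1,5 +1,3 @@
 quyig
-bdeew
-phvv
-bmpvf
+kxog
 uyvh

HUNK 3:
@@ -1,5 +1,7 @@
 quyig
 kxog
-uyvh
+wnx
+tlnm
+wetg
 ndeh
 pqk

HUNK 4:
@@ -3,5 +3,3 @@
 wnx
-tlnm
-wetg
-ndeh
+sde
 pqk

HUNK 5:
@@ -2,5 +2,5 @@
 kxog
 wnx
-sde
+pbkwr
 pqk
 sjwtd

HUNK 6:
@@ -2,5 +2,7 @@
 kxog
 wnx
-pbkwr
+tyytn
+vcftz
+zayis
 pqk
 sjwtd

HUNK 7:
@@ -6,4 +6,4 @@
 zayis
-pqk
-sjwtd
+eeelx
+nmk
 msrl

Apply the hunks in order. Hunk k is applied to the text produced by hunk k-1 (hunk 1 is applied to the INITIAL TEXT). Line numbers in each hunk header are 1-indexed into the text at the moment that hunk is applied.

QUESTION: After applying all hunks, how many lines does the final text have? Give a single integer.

Answer: 9

Derivation:
Hunk 1: at line 6 remove [ahqb,yiko,yuz] add [pqk] -> 9 lines: quyig bdeew phvv bmpvf uyvh ndeh pqk sjwtd msrl
Hunk 2: at line 1 remove [bdeew,phvv,bmpvf] add [kxog] -> 7 lines: quyig kxog uyvh ndeh pqk sjwtd msrl
Hunk 3: at line 1 remove [uyvh] add [wnx,tlnm,wetg] -> 9 lines: quyig kxog wnx tlnm wetg ndeh pqk sjwtd msrl
Hunk 4: at line 3 remove [tlnm,wetg,ndeh] add [sde] -> 7 lines: quyig kxog wnx sde pqk sjwtd msrl
Hunk 5: at line 2 remove [sde] add [pbkwr] -> 7 lines: quyig kxog wnx pbkwr pqk sjwtd msrl
Hunk 6: at line 2 remove [pbkwr] add [tyytn,vcftz,zayis] -> 9 lines: quyig kxog wnx tyytn vcftz zayis pqk sjwtd msrl
Hunk 7: at line 6 remove [pqk,sjwtd] add [eeelx,nmk] -> 9 lines: quyig kxog wnx tyytn vcftz zayis eeelx nmk msrl
Final line count: 9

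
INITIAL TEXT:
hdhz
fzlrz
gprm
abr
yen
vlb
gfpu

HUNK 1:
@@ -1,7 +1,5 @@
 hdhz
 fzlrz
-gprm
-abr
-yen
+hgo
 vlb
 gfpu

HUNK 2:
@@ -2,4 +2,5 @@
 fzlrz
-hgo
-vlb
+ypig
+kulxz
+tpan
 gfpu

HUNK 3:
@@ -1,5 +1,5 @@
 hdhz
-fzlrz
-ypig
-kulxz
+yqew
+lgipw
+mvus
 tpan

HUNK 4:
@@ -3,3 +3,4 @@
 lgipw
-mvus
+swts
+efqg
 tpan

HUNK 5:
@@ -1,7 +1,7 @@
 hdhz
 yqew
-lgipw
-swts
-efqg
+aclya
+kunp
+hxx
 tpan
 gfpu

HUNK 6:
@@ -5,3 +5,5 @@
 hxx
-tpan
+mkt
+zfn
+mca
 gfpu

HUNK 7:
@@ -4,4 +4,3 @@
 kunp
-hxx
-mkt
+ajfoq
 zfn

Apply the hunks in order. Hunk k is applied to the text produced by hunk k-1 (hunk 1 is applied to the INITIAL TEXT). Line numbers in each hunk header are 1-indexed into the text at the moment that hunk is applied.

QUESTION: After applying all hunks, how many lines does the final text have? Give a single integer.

Answer: 8

Derivation:
Hunk 1: at line 1 remove [gprm,abr,yen] add [hgo] -> 5 lines: hdhz fzlrz hgo vlb gfpu
Hunk 2: at line 2 remove [hgo,vlb] add [ypig,kulxz,tpan] -> 6 lines: hdhz fzlrz ypig kulxz tpan gfpu
Hunk 3: at line 1 remove [fzlrz,ypig,kulxz] add [yqew,lgipw,mvus] -> 6 lines: hdhz yqew lgipw mvus tpan gfpu
Hunk 4: at line 3 remove [mvus] add [swts,efqg] -> 7 lines: hdhz yqew lgipw swts efqg tpan gfpu
Hunk 5: at line 1 remove [lgipw,swts,efqg] add [aclya,kunp,hxx] -> 7 lines: hdhz yqew aclya kunp hxx tpan gfpu
Hunk 6: at line 5 remove [tpan] add [mkt,zfn,mca] -> 9 lines: hdhz yqew aclya kunp hxx mkt zfn mca gfpu
Hunk 7: at line 4 remove [hxx,mkt] add [ajfoq] -> 8 lines: hdhz yqew aclya kunp ajfoq zfn mca gfpu
Final line count: 8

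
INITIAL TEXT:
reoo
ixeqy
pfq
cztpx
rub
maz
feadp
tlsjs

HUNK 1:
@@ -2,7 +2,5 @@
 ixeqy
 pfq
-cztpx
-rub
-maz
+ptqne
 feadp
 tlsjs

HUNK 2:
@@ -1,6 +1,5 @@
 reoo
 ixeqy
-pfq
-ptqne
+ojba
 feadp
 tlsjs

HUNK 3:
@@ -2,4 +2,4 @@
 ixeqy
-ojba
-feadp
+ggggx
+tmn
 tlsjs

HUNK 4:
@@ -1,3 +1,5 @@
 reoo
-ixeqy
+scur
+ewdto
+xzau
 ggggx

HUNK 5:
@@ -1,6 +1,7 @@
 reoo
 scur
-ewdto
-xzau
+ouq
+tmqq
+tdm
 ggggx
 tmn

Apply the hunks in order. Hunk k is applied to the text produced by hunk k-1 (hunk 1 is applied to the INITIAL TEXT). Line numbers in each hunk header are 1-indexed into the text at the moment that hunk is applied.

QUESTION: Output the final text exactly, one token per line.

Answer: reoo
scur
ouq
tmqq
tdm
ggggx
tmn
tlsjs

Derivation:
Hunk 1: at line 2 remove [cztpx,rub,maz] add [ptqne] -> 6 lines: reoo ixeqy pfq ptqne feadp tlsjs
Hunk 2: at line 1 remove [pfq,ptqne] add [ojba] -> 5 lines: reoo ixeqy ojba feadp tlsjs
Hunk 3: at line 2 remove [ojba,feadp] add [ggggx,tmn] -> 5 lines: reoo ixeqy ggggx tmn tlsjs
Hunk 4: at line 1 remove [ixeqy] add [scur,ewdto,xzau] -> 7 lines: reoo scur ewdto xzau ggggx tmn tlsjs
Hunk 5: at line 1 remove [ewdto,xzau] add [ouq,tmqq,tdm] -> 8 lines: reoo scur ouq tmqq tdm ggggx tmn tlsjs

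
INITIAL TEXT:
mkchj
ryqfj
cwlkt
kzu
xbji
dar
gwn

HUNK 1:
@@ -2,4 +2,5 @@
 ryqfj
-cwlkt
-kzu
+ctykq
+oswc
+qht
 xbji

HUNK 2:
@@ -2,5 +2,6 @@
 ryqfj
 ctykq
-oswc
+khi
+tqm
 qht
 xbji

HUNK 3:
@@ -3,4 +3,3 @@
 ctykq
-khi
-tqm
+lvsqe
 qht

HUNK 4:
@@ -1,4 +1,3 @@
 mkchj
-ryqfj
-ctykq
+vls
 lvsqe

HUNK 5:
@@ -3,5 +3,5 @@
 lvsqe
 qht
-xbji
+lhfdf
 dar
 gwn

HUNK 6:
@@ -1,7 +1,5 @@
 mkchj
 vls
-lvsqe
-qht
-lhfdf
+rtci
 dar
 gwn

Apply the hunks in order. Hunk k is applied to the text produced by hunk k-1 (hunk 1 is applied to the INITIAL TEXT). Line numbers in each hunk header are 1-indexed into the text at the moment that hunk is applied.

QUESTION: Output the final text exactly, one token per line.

Answer: mkchj
vls
rtci
dar
gwn

Derivation:
Hunk 1: at line 2 remove [cwlkt,kzu] add [ctykq,oswc,qht] -> 8 lines: mkchj ryqfj ctykq oswc qht xbji dar gwn
Hunk 2: at line 2 remove [oswc] add [khi,tqm] -> 9 lines: mkchj ryqfj ctykq khi tqm qht xbji dar gwn
Hunk 3: at line 3 remove [khi,tqm] add [lvsqe] -> 8 lines: mkchj ryqfj ctykq lvsqe qht xbji dar gwn
Hunk 4: at line 1 remove [ryqfj,ctykq] add [vls] -> 7 lines: mkchj vls lvsqe qht xbji dar gwn
Hunk 5: at line 3 remove [xbji] add [lhfdf] -> 7 lines: mkchj vls lvsqe qht lhfdf dar gwn
Hunk 6: at line 1 remove [lvsqe,qht,lhfdf] add [rtci] -> 5 lines: mkchj vls rtci dar gwn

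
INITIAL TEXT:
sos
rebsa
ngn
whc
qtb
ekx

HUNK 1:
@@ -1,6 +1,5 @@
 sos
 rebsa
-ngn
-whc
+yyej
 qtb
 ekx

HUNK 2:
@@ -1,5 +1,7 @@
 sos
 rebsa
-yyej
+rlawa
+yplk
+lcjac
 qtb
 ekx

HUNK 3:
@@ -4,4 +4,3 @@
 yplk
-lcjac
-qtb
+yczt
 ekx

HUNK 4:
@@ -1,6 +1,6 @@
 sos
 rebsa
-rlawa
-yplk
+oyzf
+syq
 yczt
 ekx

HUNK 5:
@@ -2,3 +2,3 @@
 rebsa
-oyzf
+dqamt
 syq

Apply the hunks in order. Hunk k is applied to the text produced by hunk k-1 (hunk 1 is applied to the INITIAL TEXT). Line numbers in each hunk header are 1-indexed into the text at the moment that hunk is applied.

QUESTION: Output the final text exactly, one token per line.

Hunk 1: at line 1 remove [ngn,whc] add [yyej] -> 5 lines: sos rebsa yyej qtb ekx
Hunk 2: at line 1 remove [yyej] add [rlawa,yplk,lcjac] -> 7 lines: sos rebsa rlawa yplk lcjac qtb ekx
Hunk 3: at line 4 remove [lcjac,qtb] add [yczt] -> 6 lines: sos rebsa rlawa yplk yczt ekx
Hunk 4: at line 1 remove [rlawa,yplk] add [oyzf,syq] -> 6 lines: sos rebsa oyzf syq yczt ekx
Hunk 5: at line 2 remove [oyzf] add [dqamt] -> 6 lines: sos rebsa dqamt syq yczt ekx

Answer: sos
rebsa
dqamt
syq
yczt
ekx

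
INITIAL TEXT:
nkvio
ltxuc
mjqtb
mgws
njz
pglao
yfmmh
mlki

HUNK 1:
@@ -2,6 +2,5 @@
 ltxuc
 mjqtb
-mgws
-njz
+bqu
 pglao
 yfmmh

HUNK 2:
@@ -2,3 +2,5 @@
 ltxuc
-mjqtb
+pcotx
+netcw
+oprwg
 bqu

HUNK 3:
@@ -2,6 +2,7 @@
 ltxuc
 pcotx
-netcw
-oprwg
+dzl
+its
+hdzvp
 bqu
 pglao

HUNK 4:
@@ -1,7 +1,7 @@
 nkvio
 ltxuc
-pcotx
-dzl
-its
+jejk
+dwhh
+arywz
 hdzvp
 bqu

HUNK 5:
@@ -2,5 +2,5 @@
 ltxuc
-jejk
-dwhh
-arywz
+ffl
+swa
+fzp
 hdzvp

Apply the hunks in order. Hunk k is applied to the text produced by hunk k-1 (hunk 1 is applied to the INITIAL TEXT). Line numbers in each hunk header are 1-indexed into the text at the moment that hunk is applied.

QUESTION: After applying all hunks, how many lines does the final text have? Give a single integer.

Hunk 1: at line 2 remove [mgws,njz] add [bqu] -> 7 lines: nkvio ltxuc mjqtb bqu pglao yfmmh mlki
Hunk 2: at line 2 remove [mjqtb] add [pcotx,netcw,oprwg] -> 9 lines: nkvio ltxuc pcotx netcw oprwg bqu pglao yfmmh mlki
Hunk 3: at line 2 remove [netcw,oprwg] add [dzl,its,hdzvp] -> 10 lines: nkvio ltxuc pcotx dzl its hdzvp bqu pglao yfmmh mlki
Hunk 4: at line 1 remove [pcotx,dzl,its] add [jejk,dwhh,arywz] -> 10 lines: nkvio ltxuc jejk dwhh arywz hdzvp bqu pglao yfmmh mlki
Hunk 5: at line 2 remove [jejk,dwhh,arywz] add [ffl,swa,fzp] -> 10 lines: nkvio ltxuc ffl swa fzp hdzvp bqu pglao yfmmh mlki
Final line count: 10

Answer: 10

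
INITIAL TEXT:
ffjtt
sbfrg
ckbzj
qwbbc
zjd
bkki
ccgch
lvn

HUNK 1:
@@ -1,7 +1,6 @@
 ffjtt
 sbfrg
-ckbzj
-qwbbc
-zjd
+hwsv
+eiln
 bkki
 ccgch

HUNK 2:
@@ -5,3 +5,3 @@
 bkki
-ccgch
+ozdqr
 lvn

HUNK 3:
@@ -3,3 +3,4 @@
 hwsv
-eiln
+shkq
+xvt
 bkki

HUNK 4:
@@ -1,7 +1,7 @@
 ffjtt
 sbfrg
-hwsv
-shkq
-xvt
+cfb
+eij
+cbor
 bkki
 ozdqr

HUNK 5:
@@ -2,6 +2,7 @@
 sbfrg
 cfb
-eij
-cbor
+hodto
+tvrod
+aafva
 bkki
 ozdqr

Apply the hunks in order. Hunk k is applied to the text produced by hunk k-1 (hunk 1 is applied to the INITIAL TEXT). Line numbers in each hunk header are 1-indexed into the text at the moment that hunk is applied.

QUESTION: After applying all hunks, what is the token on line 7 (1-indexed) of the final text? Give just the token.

Answer: bkki

Derivation:
Hunk 1: at line 1 remove [ckbzj,qwbbc,zjd] add [hwsv,eiln] -> 7 lines: ffjtt sbfrg hwsv eiln bkki ccgch lvn
Hunk 2: at line 5 remove [ccgch] add [ozdqr] -> 7 lines: ffjtt sbfrg hwsv eiln bkki ozdqr lvn
Hunk 3: at line 3 remove [eiln] add [shkq,xvt] -> 8 lines: ffjtt sbfrg hwsv shkq xvt bkki ozdqr lvn
Hunk 4: at line 1 remove [hwsv,shkq,xvt] add [cfb,eij,cbor] -> 8 lines: ffjtt sbfrg cfb eij cbor bkki ozdqr lvn
Hunk 5: at line 2 remove [eij,cbor] add [hodto,tvrod,aafva] -> 9 lines: ffjtt sbfrg cfb hodto tvrod aafva bkki ozdqr lvn
Final line 7: bkki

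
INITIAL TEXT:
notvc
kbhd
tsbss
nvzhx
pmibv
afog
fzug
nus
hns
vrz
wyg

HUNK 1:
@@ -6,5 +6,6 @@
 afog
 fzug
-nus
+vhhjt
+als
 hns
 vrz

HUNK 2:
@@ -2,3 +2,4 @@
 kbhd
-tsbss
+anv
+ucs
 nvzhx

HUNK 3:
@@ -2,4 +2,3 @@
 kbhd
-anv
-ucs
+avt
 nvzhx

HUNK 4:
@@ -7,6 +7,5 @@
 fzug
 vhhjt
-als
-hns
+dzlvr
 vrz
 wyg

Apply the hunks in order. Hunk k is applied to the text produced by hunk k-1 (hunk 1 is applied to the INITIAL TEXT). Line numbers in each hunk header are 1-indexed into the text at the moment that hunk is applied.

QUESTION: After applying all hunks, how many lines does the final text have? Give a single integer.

Hunk 1: at line 6 remove [nus] add [vhhjt,als] -> 12 lines: notvc kbhd tsbss nvzhx pmibv afog fzug vhhjt als hns vrz wyg
Hunk 2: at line 2 remove [tsbss] add [anv,ucs] -> 13 lines: notvc kbhd anv ucs nvzhx pmibv afog fzug vhhjt als hns vrz wyg
Hunk 3: at line 2 remove [anv,ucs] add [avt] -> 12 lines: notvc kbhd avt nvzhx pmibv afog fzug vhhjt als hns vrz wyg
Hunk 4: at line 7 remove [als,hns] add [dzlvr] -> 11 lines: notvc kbhd avt nvzhx pmibv afog fzug vhhjt dzlvr vrz wyg
Final line count: 11

Answer: 11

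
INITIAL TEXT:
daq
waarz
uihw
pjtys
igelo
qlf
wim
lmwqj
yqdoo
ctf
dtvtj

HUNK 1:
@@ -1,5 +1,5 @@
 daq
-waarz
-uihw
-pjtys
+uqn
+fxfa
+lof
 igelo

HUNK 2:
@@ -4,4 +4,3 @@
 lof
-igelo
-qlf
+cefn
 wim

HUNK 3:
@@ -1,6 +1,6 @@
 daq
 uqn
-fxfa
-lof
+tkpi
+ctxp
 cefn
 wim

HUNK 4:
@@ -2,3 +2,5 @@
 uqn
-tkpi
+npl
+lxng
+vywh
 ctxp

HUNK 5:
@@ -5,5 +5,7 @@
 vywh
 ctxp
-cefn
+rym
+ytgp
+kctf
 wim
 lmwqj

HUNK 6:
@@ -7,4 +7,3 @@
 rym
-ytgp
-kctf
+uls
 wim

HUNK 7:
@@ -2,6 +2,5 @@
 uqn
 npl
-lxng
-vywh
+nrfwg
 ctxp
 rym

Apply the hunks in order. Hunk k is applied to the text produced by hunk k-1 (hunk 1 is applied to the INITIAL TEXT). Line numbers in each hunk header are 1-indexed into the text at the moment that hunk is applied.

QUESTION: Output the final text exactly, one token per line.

Hunk 1: at line 1 remove [waarz,uihw,pjtys] add [uqn,fxfa,lof] -> 11 lines: daq uqn fxfa lof igelo qlf wim lmwqj yqdoo ctf dtvtj
Hunk 2: at line 4 remove [igelo,qlf] add [cefn] -> 10 lines: daq uqn fxfa lof cefn wim lmwqj yqdoo ctf dtvtj
Hunk 3: at line 1 remove [fxfa,lof] add [tkpi,ctxp] -> 10 lines: daq uqn tkpi ctxp cefn wim lmwqj yqdoo ctf dtvtj
Hunk 4: at line 2 remove [tkpi] add [npl,lxng,vywh] -> 12 lines: daq uqn npl lxng vywh ctxp cefn wim lmwqj yqdoo ctf dtvtj
Hunk 5: at line 5 remove [cefn] add [rym,ytgp,kctf] -> 14 lines: daq uqn npl lxng vywh ctxp rym ytgp kctf wim lmwqj yqdoo ctf dtvtj
Hunk 6: at line 7 remove [ytgp,kctf] add [uls] -> 13 lines: daq uqn npl lxng vywh ctxp rym uls wim lmwqj yqdoo ctf dtvtj
Hunk 7: at line 2 remove [lxng,vywh] add [nrfwg] -> 12 lines: daq uqn npl nrfwg ctxp rym uls wim lmwqj yqdoo ctf dtvtj

Answer: daq
uqn
npl
nrfwg
ctxp
rym
uls
wim
lmwqj
yqdoo
ctf
dtvtj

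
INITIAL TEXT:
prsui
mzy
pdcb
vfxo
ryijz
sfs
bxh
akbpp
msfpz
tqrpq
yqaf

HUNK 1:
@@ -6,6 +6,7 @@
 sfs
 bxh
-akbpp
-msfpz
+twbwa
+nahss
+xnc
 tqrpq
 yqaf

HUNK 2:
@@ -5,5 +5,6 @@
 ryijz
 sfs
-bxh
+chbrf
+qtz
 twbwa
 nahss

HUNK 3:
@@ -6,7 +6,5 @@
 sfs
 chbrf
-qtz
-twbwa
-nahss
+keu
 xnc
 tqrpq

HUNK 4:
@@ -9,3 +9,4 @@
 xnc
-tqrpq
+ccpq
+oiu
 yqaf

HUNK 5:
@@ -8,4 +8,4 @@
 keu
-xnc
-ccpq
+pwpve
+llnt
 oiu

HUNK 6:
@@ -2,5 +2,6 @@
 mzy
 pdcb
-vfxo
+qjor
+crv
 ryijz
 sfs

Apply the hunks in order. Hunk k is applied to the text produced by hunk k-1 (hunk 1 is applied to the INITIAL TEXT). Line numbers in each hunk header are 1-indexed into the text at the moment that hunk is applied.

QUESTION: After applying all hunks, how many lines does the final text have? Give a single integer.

Answer: 13

Derivation:
Hunk 1: at line 6 remove [akbpp,msfpz] add [twbwa,nahss,xnc] -> 12 lines: prsui mzy pdcb vfxo ryijz sfs bxh twbwa nahss xnc tqrpq yqaf
Hunk 2: at line 5 remove [bxh] add [chbrf,qtz] -> 13 lines: prsui mzy pdcb vfxo ryijz sfs chbrf qtz twbwa nahss xnc tqrpq yqaf
Hunk 3: at line 6 remove [qtz,twbwa,nahss] add [keu] -> 11 lines: prsui mzy pdcb vfxo ryijz sfs chbrf keu xnc tqrpq yqaf
Hunk 4: at line 9 remove [tqrpq] add [ccpq,oiu] -> 12 lines: prsui mzy pdcb vfxo ryijz sfs chbrf keu xnc ccpq oiu yqaf
Hunk 5: at line 8 remove [xnc,ccpq] add [pwpve,llnt] -> 12 lines: prsui mzy pdcb vfxo ryijz sfs chbrf keu pwpve llnt oiu yqaf
Hunk 6: at line 2 remove [vfxo] add [qjor,crv] -> 13 lines: prsui mzy pdcb qjor crv ryijz sfs chbrf keu pwpve llnt oiu yqaf
Final line count: 13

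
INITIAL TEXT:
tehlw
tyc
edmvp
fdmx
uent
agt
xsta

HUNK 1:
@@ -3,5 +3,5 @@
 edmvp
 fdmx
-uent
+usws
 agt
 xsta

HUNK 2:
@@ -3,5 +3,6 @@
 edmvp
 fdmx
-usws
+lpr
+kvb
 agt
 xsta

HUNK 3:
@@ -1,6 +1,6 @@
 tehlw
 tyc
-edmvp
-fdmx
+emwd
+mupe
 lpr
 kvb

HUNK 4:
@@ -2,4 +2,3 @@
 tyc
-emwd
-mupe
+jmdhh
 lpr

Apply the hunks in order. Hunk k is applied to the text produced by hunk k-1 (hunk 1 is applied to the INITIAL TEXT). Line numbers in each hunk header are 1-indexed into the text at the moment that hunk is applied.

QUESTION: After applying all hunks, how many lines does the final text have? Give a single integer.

Hunk 1: at line 3 remove [uent] add [usws] -> 7 lines: tehlw tyc edmvp fdmx usws agt xsta
Hunk 2: at line 3 remove [usws] add [lpr,kvb] -> 8 lines: tehlw tyc edmvp fdmx lpr kvb agt xsta
Hunk 3: at line 1 remove [edmvp,fdmx] add [emwd,mupe] -> 8 lines: tehlw tyc emwd mupe lpr kvb agt xsta
Hunk 4: at line 2 remove [emwd,mupe] add [jmdhh] -> 7 lines: tehlw tyc jmdhh lpr kvb agt xsta
Final line count: 7

Answer: 7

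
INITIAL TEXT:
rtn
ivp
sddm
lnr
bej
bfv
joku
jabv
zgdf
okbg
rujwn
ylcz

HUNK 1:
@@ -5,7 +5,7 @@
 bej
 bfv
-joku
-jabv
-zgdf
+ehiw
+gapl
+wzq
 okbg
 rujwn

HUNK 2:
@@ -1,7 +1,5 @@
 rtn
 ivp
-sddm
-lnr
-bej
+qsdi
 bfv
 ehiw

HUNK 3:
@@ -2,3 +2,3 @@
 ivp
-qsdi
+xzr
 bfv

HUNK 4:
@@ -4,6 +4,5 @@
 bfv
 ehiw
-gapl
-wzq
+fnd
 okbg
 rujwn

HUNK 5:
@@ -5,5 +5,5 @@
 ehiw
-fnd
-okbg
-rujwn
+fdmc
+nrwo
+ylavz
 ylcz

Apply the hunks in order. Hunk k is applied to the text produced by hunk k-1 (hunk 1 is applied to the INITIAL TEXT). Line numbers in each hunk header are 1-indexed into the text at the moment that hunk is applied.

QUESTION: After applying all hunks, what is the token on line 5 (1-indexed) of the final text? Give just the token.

Hunk 1: at line 5 remove [joku,jabv,zgdf] add [ehiw,gapl,wzq] -> 12 lines: rtn ivp sddm lnr bej bfv ehiw gapl wzq okbg rujwn ylcz
Hunk 2: at line 1 remove [sddm,lnr,bej] add [qsdi] -> 10 lines: rtn ivp qsdi bfv ehiw gapl wzq okbg rujwn ylcz
Hunk 3: at line 2 remove [qsdi] add [xzr] -> 10 lines: rtn ivp xzr bfv ehiw gapl wzq okbg rujwn ylcz
Hunk 4: at line 4 remove [gapl,wzq] add [fnd] -> 9 lines: rtn ivp xzr bfv ehiw fnd okbg rujwn ylcz
Hunk 5: at line 5 remove [fnd,okbg,rujwn] add [fdmc,nrwo,ylavz] -> 9 lines: rtn ivp xzr bfv ehiw fdmc nrwo ylavz ylcz
Final line 5: ehiw

Answer: ehiw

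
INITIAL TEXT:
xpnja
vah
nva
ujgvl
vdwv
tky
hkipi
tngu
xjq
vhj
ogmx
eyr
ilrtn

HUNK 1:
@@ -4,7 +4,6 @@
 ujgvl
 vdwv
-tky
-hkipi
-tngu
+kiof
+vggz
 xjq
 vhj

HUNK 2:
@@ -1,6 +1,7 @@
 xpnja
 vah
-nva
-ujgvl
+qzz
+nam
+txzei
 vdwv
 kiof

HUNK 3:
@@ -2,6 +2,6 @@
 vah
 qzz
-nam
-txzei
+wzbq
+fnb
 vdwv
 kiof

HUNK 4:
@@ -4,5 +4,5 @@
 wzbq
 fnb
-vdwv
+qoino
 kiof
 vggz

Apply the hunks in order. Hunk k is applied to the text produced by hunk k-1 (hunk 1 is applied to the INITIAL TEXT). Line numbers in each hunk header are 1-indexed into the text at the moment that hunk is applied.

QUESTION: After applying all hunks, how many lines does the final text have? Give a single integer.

Hunk 1: at line 4 remove [tky,hkipi,tngu] add [kiof,vggz] -> 12 lines: xpnja vah nva ujgvl vdwv kiof vggz xjq vhj ogmx eyr ilrtn
Hunk 2: at line 1 remove [nva,ujgvl] add [qzz,nam,txzei] -> 13 lines: xpnja vah qzz nam txzei vdwv kiof vggz xjq vhj ogmx eyr ilrtn
Hunk 3: at line 2 remove [nam,txzei] add [wzbq,fnb] -> 13 lines: xpnja vah qzz wzbq fnb vdwv kiof vggz xjq vhj ogmx eyr ilrtn
Hunk 4: at line 4 remove [vdwv] add [qoino] -> 13 lines: xpnja vah qzz wzbq fnb qoino kiof vggz xjq vhj ogmx eyr ilrtn
Final line count: 13

Answer: 13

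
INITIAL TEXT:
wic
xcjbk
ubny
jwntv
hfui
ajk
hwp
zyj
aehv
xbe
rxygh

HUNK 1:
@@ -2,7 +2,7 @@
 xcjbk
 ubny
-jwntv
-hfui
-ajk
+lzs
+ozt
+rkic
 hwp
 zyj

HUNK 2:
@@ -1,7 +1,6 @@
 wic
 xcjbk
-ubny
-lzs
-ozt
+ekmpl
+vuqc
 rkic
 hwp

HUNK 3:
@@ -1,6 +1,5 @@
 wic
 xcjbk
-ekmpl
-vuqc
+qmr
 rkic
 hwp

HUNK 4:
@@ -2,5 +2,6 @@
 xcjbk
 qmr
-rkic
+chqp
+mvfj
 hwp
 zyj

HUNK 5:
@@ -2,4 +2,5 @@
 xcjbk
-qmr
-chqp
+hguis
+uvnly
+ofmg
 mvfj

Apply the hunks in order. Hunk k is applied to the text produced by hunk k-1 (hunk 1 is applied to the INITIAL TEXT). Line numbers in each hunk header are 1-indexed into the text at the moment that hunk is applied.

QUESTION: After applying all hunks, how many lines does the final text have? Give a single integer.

Hunk 1: at line 2 remove [jwntv,hfui,ajk] add [lzs,ozt,rkic] -> 11 lines: wic xcjbk ubny lzs ozt rkic hwp zyj aehv xbe rxygh
Hunk 2: at line 1 remove [ubny,lzs,ozt] add [ekmpl,vuqc] -> 10 lines: wic xcjbk ekmpl vuqc rkic hwp zyj aehv xbe rxygh
Hunk 3: at line 1 remove [ekmpl,vuqc] add [qmr] -> 9 lines: wic xcjbk qmr rkic hwp zyj aehv xbe rxygh
Hunk 4: at line 2 remove [rkic] add [chqp,mvfj] -> 10 lines: wic xcjbk qmr chqp mvfj hwp zyj aehv xbe rxygh
Hunk 5: at line 2 remove [qmr,chqp] add [hguis,uvnly,ofmg] -> 11 lines: wic xcjbk hguis uvnly ofmg mvfj hwp zyj aehv xbe rxygh
Final line count: 11

Answer: 11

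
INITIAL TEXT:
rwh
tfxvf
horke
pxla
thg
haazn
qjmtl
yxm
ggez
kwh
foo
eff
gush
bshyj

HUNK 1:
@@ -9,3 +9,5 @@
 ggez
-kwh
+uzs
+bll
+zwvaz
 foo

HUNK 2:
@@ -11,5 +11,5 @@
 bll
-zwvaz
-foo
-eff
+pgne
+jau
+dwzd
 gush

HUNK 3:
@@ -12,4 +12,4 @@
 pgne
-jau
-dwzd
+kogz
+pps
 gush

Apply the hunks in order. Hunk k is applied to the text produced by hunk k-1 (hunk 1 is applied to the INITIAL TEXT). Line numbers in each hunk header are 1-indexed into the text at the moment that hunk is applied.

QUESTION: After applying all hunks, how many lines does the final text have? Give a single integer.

Hunk 1: at line 9 remove [kwh] add [uzs,bll,zwvaz] -> 16 lines: rwh tfxvf horke pxla thg haazn qjmtl yxm ggez uzs bll zwvaz foo eff gush bshyj
Hunk 2: at line 11 remove [zwvaz,foo,eff] add [pgne,jau,dwzd] -> 16 lines: rwh tfxvf horke pxla thg haazn qjmtl yxm ggez uzs bll pgne jau dwzd gush bshyj
Hunk 3: at line 12 remove [jau,dwzd] add [kogz,pps] -> 16 lines: rwh tfxvf horke pxla thg haazn qjmtl yxm ggez uzs bll pgne kogz pps gush bshyj
Final line count: 16

Answer: 16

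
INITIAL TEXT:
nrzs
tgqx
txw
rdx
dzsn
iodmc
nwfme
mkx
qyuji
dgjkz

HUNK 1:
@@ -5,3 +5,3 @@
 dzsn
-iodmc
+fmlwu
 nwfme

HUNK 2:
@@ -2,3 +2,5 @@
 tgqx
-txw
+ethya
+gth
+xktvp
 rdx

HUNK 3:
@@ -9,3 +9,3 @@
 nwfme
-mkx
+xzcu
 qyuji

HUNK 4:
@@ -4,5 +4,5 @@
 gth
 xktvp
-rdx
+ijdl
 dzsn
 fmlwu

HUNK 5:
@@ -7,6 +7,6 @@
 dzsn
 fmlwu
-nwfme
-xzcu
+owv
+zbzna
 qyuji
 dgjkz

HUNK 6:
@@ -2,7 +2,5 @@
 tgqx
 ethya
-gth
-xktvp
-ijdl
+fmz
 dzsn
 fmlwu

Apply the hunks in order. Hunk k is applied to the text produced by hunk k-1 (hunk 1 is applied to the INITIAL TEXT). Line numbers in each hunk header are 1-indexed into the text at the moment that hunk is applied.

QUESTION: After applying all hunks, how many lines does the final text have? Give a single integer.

Hunk 1: at line 5 remove [iodmc] add [fmlwu] -> 10 lines: nrzs tgqx txw rdx dzsn fmlwu nwfme mkx qyuji dgjkz
Hunk 2: at line 2 remove [txw] add [ethya,gth,xktvp] -> 12 lines: nrzs tgqx ethya gth xktvp rdx dzsn fmlwu nwfme mkx qyuji dgjkz
Hunk 3: at line 9 remove [mkx] add [xzcu] -> 12 lines: nrzs tgqx ethya gth xktvp rdx dzsn fmlwu nwfme xzcu qyuji dgjkz
Hunk 4: at line 4 remove [rdx] add [ijdl] -> 12 lines: nrzs tgqx ethya gth xktvp ijdl dzsn fmlwu nwfme xzcu qyuji dgjkz
Hunk 5: at line 7 remove [nwfme,xzcu] add [owv,zbzna] -> 12 lines: nrzs tgqx ethya gth xktvp ijdl dzsn fmlwu owv zbzna qyuji dgjkz
Hunk 6: at line 2 remove [gth,xktvp,ijdl] add [fmz] -> 10 lines: nrzs tgqx ethya fmz dzsn fmlwu owv zbzna qyuji dgjkz
Final line count: 10

Answer: 10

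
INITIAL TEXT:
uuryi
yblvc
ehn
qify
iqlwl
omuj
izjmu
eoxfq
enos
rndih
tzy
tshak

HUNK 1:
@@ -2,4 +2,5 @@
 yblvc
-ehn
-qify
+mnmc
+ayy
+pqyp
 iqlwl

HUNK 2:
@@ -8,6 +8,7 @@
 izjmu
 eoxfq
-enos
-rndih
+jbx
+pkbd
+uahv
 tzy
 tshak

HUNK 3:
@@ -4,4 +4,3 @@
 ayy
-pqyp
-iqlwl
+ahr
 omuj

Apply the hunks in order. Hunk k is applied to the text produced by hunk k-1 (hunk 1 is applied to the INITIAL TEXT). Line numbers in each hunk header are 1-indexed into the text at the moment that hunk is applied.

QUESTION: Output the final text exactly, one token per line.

Hunk 1: at line 2 remove [ehn,qify] add [mnmc,ayy,pqyp] -> 13 lines: uuryi yblvc mnmc ayy pqyp iqlwl omuj izjmu eoxfq enos rndih tzy tshak
Hunk 2: at line 8 remove [enos,rndih] add [jbx,pkbd,uahv] -> 14 lines: uuryi yblvc mnmc ayy pqyp iqlwl omuj izjmu eoxfq jbx pkbd uahv tzy tshak
Hunk 3: at line 4 remove [pqyp,iqlwl] add [ahr] -> 13 lines: uuryi yblvc mnmc ayy ahr omuj izjmu eoxfq jbx pkbd uahv tzy tshak

Answer: uuryi
yblvc
mnmc
ayy
ahr
omuj
izjmu
eoxfq
jbx
pkbd
uahv
tzy
tshak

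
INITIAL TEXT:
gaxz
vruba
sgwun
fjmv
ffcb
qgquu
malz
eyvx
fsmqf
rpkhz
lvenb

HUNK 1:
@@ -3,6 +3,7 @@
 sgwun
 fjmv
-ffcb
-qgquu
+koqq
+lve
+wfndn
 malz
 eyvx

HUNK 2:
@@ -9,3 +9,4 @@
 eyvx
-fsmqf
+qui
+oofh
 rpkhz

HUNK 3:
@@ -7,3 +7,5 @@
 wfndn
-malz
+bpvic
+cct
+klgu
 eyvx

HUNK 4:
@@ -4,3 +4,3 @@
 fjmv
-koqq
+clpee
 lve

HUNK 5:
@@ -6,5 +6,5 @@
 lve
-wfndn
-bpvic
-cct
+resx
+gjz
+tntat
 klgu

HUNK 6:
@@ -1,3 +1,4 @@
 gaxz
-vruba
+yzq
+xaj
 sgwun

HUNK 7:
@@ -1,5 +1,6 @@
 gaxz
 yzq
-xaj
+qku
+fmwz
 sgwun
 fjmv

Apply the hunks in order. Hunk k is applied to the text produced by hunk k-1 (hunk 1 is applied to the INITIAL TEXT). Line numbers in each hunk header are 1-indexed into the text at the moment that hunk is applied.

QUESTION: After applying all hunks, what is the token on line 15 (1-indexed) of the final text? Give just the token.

Hunk 1: at line 3 remove [ffcb,qgquu] add [koqq,lve,wfndn] -> 12 lines: gaxz vruba sgwun fjmv koqq lve wfndn malz eyvx fsmqf rpkhz lvenb
Hunk 2: at line 9 remove [fsmqf] add [qui,oofh] -> 13 lines: gaxz vruba sgwun fjmv koqq lve wfndn malz eyvx qui oofh rpkhz lvenb
Hunk 3: at line 7 remove [malz] add [bpvic,cct,klgu] -> 15 lines: gaxz vruba sgwun fjmv koqq lve wfndn bpvic cct klgu eyvx qui oofh rpkhz lvenb
Hunk 4: at line 4 remove [koqq] add [clpee] -> 15 lines: gaxz vruba sgwun fjmv clpee lve wfndn bpvic cct klgu eyvx qui oofh rpkhz lvenb
Hunk 5: at line 6 remove [wfndn,bpvic,cct] add [resx,gjz,tntat] -> 15 lines: gaxz vruba sgwun fjmv clpee lve resx gjz tntat klgu eyvx qui oofh rpkhz lvenb
Hunk 6: at line 1 remove [vruba] add [yzq,xaj] -> 16 lines: gaxz yzq xaj sgwun fjmv clpee lve resx gjz tntat klgu eyvx qui oofh rpkhz lvenb
Hunk 7: at line 1 remove [xaj] add [qku,fmwz] -> 17 lines: gaxz yzq qku fmwz sgwun fjmv clpee lve resx gjz tntat klgu eyvx qui oofh rpkhz lvenb
Final line 15: oofh

Answer: oofh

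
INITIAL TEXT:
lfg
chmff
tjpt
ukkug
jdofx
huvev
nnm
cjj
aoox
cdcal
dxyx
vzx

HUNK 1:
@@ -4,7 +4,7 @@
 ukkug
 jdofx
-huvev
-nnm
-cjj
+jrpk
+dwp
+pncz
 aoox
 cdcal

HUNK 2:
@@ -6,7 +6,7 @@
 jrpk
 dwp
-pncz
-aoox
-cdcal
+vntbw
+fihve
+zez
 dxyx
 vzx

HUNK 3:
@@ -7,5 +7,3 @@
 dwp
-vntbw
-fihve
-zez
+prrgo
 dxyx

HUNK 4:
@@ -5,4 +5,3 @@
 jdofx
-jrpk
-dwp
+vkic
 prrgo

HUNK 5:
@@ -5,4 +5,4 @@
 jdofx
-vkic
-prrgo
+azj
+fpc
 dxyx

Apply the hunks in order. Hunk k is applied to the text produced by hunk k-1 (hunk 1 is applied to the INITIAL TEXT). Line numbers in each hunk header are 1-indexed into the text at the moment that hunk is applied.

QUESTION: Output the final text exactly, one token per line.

Answer: lfg
chmff
tjpt
ukkug
jdofx
azj
fpc
dxyx
vzx

Derivation:
Hunk 1: at line 4 remove [huvev,nnm,cjj] add [jrpk,dwp,pncz] -> 12 lines: lfg chmff tjpt ukkug jdofx jrpk dwp pncz aoox cdcal dxyx vzx
Hunk 2: at line 6 remove [pncz,aoox,cdcal] add [vntbw,fihve,zez] -> 12 lines: lfg chmff tjpt ukkug jdofx jrpk dwp vntbw fihve zez dxyx vzx
Hunk 3: at line 7 remove [vntbw,fihve,zez] add [prrgo] -> 10 lines: lfg chmff tjpt ukkug jdofx jrpk dwp prrgo dxyx vzx
Hunk 4: at line 5 remove [jrpk,dwp] add [vkic] -> 9 lines: lfg chmff tjpt ukkug jdofx vkic prrgo dxyx vzx
Hunk 5: at line 5 remove [vkic,prrgo] add [azj,fpc] -> 9 lines: lfg chmff tjpt ukkug jdofx azj fpc dxyx vzx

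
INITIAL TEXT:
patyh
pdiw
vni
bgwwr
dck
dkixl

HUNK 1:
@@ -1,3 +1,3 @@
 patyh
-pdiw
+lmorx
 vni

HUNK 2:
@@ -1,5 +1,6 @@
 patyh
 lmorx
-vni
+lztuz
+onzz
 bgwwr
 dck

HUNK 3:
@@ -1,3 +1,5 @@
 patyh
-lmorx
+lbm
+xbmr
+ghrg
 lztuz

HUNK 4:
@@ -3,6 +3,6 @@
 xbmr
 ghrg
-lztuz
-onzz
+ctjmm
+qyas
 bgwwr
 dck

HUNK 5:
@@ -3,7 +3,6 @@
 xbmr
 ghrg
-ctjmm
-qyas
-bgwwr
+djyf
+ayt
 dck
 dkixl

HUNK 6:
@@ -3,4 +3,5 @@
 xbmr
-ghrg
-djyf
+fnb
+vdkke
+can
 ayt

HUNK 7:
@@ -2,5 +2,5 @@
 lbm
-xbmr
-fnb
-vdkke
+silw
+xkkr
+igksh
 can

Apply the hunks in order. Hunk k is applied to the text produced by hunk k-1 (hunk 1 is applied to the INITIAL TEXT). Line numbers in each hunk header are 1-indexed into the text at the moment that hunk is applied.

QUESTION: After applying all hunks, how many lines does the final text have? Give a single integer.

Hunk 1: at line 1 remove [pdiw] add [lmorx] -> 6 lines: patyh lmorx vni bgwwr dck dkixl
Hunk 2: at line 1 remove [vni] add [lztuz,onzz] -> 7 lines: patyh lmorx lztuz onzz bgwwr dck dkixl
Hunk 3: at line 1 remove [lmorx] add [lbm,xbmr,ghrg] -> 9 lines: patyh lbm xbmr ghrg lztuz onzz bgwwr dck dkixl
Hunk 4: at line 3 remove [lztuz,onzz] add [ctjmm,qyas] -> 9 lines: patyh lbm xbmr ghrg ctjmm qyas bgwwr dck dkixl
Hunk 5: at line 3 remove [ctjmm,qyas,bgwwr] add [djyf,ayt] -> 8 lines: patyh lbm xbmr ghrg djyf ayt dck dkixl
Hunk 6: at line 3 remove [ghrg,djyf] add [fnb,vdkke,can] -> 9 lines: patyh lbm xbmr fnb vdkke can ayt dck dkixl
Hunk 7: at line 2 remove [xbmr,fnb,vdkke] add [silw,xkkr,igksh] -> 9 lines: patyh lbm silw xkkr igksh can ayt dck dkixl
Final line count: 9

Answer: 9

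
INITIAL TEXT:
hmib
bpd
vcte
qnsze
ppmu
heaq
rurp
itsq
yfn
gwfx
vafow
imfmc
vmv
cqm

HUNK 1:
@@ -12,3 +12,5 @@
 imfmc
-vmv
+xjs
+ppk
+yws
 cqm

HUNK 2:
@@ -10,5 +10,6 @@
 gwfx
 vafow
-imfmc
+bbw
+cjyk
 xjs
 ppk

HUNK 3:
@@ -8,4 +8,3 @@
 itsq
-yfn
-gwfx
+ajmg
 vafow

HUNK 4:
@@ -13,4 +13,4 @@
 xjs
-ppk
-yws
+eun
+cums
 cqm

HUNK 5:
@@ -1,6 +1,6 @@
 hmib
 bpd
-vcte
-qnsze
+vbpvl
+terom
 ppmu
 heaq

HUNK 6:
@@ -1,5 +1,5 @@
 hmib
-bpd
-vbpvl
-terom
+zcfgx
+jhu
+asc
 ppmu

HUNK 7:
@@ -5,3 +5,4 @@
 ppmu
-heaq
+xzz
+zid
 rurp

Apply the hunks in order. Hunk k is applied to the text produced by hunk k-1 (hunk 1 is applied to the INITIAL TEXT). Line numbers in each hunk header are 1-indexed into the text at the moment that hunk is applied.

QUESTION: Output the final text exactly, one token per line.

Hunk 1: at line 12 remove [vmv] add [xjs,ppk,yws] -> 16 lines: hmib bpd vcte qnsze ppmu heaq rurp itsq yfn gwfx vafow imfmc xjs ppk yws cqm
Hunk 2: at line 10 remove [imfmc] add [bbw,cjyk] -> 17 lines: hmib bpd vcte qnsze ppmu heaq rurp itsq yfn gwfx vafow bbw cjyk xjs ppk yws cqm
Hunk 3: at line 8 remove [yfn,gwfx] add [ajmg] -> 16 lines: hmib bpd vcte qnsze ppmu heaq rurp itsq ajmg vafow bbw cjyk xjs ppk yws cqm
Hunk 4: at line 13 remove [ppk,yws] add [eun,cums] -> 16 lines: hmib bpd vcte qnsze ppmu heaq rurp itsq ajmg vafow bbw cjyk xjs eun cums cqm
Hunk 5: at line 1 remove [vcte,qnsze] add [vbpvl,terom] -> 16 lines: hmib bpd vbpvl terom ppmu heaq rurp itsq ajmg vafow bbw cjyk xjs eun cums cqm
Hunk 6: at line 1 remove [bpd,vbpvl,terom] add [zcfgx,jhu,asc] -> 16 lines: hmib zcfgx jhu asc ppmu heaq rurp itsq ajmg vafow bbw cjyk xjs eun cums cqm
Hunk 7: at line 5 remove [heaq] add [xzz,zid] -> 17 lines: hmib zcfgx jhu asc ppmu xzz zid rurp itsq ajmg vafow bbw cjyk xjs eun cums cqm

Answer: hmib
zcfgx
jhu
asc
ppmu
xzz
zid
rurp
itsq
ajmg
vafow
bbw
cjyk
xjs
eun
cums
cqm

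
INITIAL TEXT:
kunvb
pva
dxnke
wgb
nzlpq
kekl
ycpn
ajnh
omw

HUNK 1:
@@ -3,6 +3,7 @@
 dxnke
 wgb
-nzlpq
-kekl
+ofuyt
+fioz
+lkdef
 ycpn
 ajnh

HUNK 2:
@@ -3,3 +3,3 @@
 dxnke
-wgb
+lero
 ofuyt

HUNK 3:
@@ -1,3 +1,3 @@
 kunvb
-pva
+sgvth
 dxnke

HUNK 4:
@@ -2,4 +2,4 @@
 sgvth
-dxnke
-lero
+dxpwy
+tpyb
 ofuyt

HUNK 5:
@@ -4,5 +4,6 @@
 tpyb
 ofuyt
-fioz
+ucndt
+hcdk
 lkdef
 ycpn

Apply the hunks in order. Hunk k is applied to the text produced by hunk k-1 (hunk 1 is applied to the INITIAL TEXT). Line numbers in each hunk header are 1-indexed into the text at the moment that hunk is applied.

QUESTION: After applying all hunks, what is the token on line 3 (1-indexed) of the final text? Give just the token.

Answer: dxpwy

Derivation:
Hunk 1: at line 3 remove [nzlpq,kekl] add [ofuyt,fioz,lkdef] -> 10 lines: kunvb pva dxnke wgb ofuyt fioz lkdef ycpn ajnh omw
Hunk 2: at line 3 remove [wgb] add [lero] -> 10 lines: kunvb pva dxnke lero ofuyt fioz lkdef ycpn ajnh omw
Hunk 3: at line 1 remove [pva] add [sgvth] -> 10 lines: kunvb sgvth dxnke lero ofuyt fioz lkdef ycpn ajnh omw
Hunk 4: at line 2 remove [dxnke,lero] add [dxpwy,tpyb] -> 10 lines: kunvb sgvth dxpwy tpyb ofuyt fioz lkdef ycpn ajnh omw
Hunk 5: at line 4 remove [fioz] add [ucndt,hcdk] -> 11 lines: kunvb sgvth dxpwy tpyb ofuyt ucndt hcdk lkdef ycpn ajnh omw
Final line 3: dxpwy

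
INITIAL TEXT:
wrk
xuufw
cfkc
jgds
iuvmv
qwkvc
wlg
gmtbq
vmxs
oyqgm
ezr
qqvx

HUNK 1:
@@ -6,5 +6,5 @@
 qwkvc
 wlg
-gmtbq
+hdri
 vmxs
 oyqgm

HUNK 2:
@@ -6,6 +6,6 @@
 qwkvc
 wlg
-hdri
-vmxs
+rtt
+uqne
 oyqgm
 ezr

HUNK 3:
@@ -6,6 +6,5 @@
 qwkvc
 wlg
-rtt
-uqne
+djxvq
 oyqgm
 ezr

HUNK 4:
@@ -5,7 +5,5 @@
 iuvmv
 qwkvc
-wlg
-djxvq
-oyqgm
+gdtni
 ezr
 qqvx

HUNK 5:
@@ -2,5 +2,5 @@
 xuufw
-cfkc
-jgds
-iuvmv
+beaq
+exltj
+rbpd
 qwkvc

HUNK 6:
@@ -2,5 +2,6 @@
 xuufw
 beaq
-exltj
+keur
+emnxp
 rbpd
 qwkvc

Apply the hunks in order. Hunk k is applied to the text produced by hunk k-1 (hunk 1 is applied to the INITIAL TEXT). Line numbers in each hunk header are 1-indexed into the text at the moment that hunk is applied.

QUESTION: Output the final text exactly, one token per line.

Answer: wrk
xuufw
beaq
keur
emnxp
rbpd
qwkvc
gdtni
ezr
qqvx

Derivation:
Hunk 1: at line 6 remove [gmtbq] add [hdri] -> 12 lines: wrk xuufw cfkc jgds iuvmv qwkvc wlg hdri vmxs oyqgm ezr qqvx
Hunk 2: at line 6 remove [hdri,vmxs] add [rtt,uqne] -> 12 lines: wrk xuufw cfkc jgds iuvmv qwkvc wlg rtt uqne oyqgm ezr qqvx
Hunk 3: at line 6 remove [rtt,uqne] add [djxvq] -> 11 lines: wrk xuufw cfkc jgds iuvmv qwkvc wlg djxvq oyqgm ezr qqvx
Hunk 4: at line 5 remove [wlg,djxvq,oyqgm] add [gdtni] -> 9 lines: wrk xuufw cfkc jgds iuvmv qwkvc gdtni ezr qqvx
Hunk 5: at line 2 remove [cfkc,jgds,iuvmv] add [beaq,exltj,rbpd] -> 9 lines: wrk xuufw beaq exltj rbpd qwkvc gdtni ezr qqvx
Hunk 6: at line 2 remove [exltj] add [keur,emnxp] -> 10 lines: wrk xuufw beaq keur emnxp rbpd qwkvc gdtni ezr qqvx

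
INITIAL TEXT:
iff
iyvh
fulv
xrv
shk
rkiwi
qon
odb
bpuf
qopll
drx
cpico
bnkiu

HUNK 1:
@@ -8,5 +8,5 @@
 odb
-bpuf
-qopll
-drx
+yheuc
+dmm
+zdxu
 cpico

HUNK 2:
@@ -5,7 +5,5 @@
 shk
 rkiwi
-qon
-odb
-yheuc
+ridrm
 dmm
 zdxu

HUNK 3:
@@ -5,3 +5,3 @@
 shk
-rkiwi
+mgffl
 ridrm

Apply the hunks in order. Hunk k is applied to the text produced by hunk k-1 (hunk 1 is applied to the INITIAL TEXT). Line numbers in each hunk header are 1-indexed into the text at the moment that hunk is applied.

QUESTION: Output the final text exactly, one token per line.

Hunk 1: at line 8 remove [bpuf,qopll,drx] add [yheuc,dmm,zdxu] -> 13 lines: iff iyvh fulv xrv shk rkiwi qon odb yheuc dmm zdxu cpico bnkiu
Hunk 2: at line 5 remove [qon,odb,yheuc] add [ridrm] -> 11 lines: iff iyvh fulv xrv shk rkiwi ridrm dmm zdxu cpico bnkiu
Hunk 3: at line 5 remove [rkiwi] add [mgffl] -> 11 lines: iff iyvh fulv xrv shk mgffl ridrm dmm zdxu cpico bnkiu

Answer: iff
iyvh
fulv
xrv
shk
mgffl
ridrm
dmm
zdxu
cpico
bnkiu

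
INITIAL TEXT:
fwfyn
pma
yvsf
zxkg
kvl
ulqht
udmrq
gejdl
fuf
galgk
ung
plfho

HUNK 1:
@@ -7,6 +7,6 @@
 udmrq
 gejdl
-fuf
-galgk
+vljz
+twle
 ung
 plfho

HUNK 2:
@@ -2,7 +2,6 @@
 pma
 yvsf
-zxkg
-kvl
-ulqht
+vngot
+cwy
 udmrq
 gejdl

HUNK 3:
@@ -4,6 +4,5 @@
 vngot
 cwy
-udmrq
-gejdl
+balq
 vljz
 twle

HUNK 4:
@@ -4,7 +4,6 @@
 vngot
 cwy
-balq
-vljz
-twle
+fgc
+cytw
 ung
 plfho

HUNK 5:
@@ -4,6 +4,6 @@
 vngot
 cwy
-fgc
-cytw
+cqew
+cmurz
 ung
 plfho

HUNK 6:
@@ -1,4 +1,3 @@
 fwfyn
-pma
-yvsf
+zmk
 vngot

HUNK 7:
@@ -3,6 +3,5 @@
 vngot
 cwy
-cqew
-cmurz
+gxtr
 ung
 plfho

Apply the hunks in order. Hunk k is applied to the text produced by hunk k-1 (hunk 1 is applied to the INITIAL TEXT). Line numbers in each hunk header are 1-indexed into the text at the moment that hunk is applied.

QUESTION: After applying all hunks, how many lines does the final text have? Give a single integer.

Hunk 1: at line 7 remove [fuf,galgk] add [vljz,twle] -> 12 lines: fwfyn pma yvsf zxkg kvl ulqht udmrq gejdl vljz twle ung plfho
Hunk 2: at line 2 remove [zxkg,kvl,ulqht] add [vngot,cwy] -> 11 lines: fwfyn pma yvsf vngot cwy udmrq gejdl vljz twle ung plfho
Hunk 3: at line 4 remove [udmrq,gejdl] add [balq] -> 10 lines: fwfyn pma yvsf vngot cwy balq vljz twle ung plfho
Hunk 4: at line 4 remove [balq,vljz,twle] add [fgc,cytw] -> 9 lines: fwfyn pma yvsf vngot cwy fgc cytw ung plfho
Hunk 5: at line 4 remove [fgc,cytw] add [cqew,cmurz] -> 9 lines: fwfyn pma yvsf vngot cwy cqew cmurz ung plfho
Hunk 6: at line 1 remove [pma,yvsf] add [zmk] -> 8 lines: fwfyn zmk vngot cwy cqew cmurz ung plfho
Hunk 7: at line 3 remove [cqew,cmurz] add [gxtr] -> 7 lines: fwfyn zmk vngot cwy gxtr ung plfho
Final line count: 7

Answer: 7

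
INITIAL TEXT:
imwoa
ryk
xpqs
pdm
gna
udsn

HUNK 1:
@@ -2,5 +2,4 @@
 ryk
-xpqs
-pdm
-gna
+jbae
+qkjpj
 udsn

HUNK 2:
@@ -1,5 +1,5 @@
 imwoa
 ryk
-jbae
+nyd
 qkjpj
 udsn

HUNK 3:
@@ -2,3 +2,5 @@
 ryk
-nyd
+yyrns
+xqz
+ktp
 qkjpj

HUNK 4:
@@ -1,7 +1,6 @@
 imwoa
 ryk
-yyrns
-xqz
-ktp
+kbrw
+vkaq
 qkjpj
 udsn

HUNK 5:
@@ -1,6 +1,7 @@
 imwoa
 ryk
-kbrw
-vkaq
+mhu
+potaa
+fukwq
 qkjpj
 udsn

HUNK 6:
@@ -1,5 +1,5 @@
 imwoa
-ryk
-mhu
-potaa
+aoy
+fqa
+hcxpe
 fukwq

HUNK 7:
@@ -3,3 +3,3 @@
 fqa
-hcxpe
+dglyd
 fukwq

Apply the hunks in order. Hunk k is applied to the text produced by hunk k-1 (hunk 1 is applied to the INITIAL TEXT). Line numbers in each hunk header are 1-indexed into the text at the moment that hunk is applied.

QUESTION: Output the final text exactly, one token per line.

Hunk 1: at line 2 remove [xpqs,pdm,gna] add [jbae,qkjpj] -> 5 lines: imwoa ryk jbae qkjpj udsn
Hunk 2: at line 1 remove [jbae] add [nyd] -> 5 lines: imwoa ryk nyd qkjpj udsn
Hunk 3: at line 2 remove [nyd] add [yyrns,xqz,ktp] -> 7 lines: imwoa ryk yyrns xqz ktp qkjpj udsn
Hunk 4: at line 1 remove [yyrns,xqz,ktp] add [kbrw,vkaq] -> 6 lines: imwoa ryk kbrw vkaq qkjpj udsn
Hunk 5: at line 1 remove [kbrw,vkaq] add [mhu,potaa,fukwq] -> 7 lines: imwoa ryk mhu potaa fukwq qkjpj udsn
Hunk 6: at line 1 remove [ryk,mhu,potaa] add [aoy,fqa,hcxpe] -> 7 lines: imwoa aoy fqa hcxpe fukwq qkjpj udsn
Hunk 7: at line 3 remove [hcxpe] add [dglyd] -> 7 lines: imwoa aoy fqa dglyd fukwq qkjpj udsn

Answer: imwoa
aoy
fqa
dglyd
fukwq
qkjpj
udsn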